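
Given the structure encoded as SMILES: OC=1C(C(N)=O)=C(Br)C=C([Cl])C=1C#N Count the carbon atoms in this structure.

8

Count every carbon token in the SMILES (each C, including those in ring-closure positions and inside branches).
Carbon count: 8.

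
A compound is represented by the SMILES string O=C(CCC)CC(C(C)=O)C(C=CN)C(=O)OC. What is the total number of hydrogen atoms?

21

Walk through each heavy atom and fill implicit hydrogens from standard valence (C 4, N 3, O 2, S 2, halogen 1):
  atom 1: O, bond orders sum to 2 (valence 2) → 0 H
  atom 2: C, bond orders sum to 4 (valence 4) → 0 H
  atom 3: C, bond orders sum to 2 (valence 4) → 2 H
  atom 4: C, bond orders sum to 2 (valence 4) → 2 H
  atom 5: C, bond orders sum to 1 (valence 4) → 3 H
  atom 6: C, bond orders sum to 2 (valence 4) → 2 H
  atom 7: C, bond orders sum to 3 (valence 4) → 1 H
  atom 8: C, bond orders sum to 4 (valence 4) → 0 H
  atom 9: C, bond orders sum to 1 (valence 4) → 3 H
  atom 10: O, bond orders sum to 2 (valence 2) → 0 H
  atom 11: C, bond orders sum to 3 (valence 4) → 1 H
  atom 12: C, bond orders sum to 3 (valence 4) → 1 H
  atom 13: C, bond orders sum to 3 (valence 4) → 1 H
  atom 14: N, bond orders sum to 1 (valence 3) → 2 H
  atom 15: C, bond orders sum to 4 (valence 4) → 0 H
  atom 16: O, bond orders sum to 2 (valence 2) → 0 H
  atom 17: O, bond orders sum to 2 (valence 2) → 0 H
  atom 18: C, bond orders sum to 1 (valence 4) → 3 H
Total hydrogens: 21.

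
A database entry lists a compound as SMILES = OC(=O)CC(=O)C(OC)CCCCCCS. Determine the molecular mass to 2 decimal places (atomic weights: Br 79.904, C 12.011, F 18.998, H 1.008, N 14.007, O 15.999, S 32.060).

248.34 g/mol

First, the molecular formula is C11H20O4S (counting implicit H from valence).
  C: 11 × 12.011 = 132.121
  H: 20 × 1.008 = 20.160
  O: 4 × 15.999 = 63.996
  S: 1 × 32.060 = 32.060
Sum: 11×12.011 + 20×1.008 + 4×15.999 + 1×32.060 = 248.337 → 248.34 g/mol.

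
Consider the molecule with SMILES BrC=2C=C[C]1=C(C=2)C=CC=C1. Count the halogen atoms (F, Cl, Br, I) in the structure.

1

Halogen atoms appear at heavy-atom position 1 (1×Br).
Halogen count: 1.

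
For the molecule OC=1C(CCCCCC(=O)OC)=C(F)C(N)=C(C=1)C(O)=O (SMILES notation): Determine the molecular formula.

Walk through each heavy atom and fill implicit hydrogens from standard valence (C 4, N 3, O 2, S 2, halogen 1):
  atom 1: O, bond orders sum to 1 (valence 2) → 1 H
  atom 2: C, bond orders sum to 4 (valence 4) → 0 H
  atom 3: C, bond orders sum to 4 (valence 4) → 0 H
  atom 4: C, bond orders sum to 2 (valence 4) → 2 H
  atom 5: C, bond orders sum to 2 (valence 4) → 2 H
  atom 6: C, bond orders sum to 2 (valence 4) → 2 H
  atom 7: C, bond orders sum to 2 (valence 4) → 2 H
  atom 8: C, bond orders sum to 2 (valence 4) → 2 H
  atom 9: C, bond orders sum to 4 (valence 4) → 0 H
  atom 10: O, bond orders sum to 2 (valence 2) → 0 H
  atom 11: O, bond orders sum to 2 (valence 2) → 0 H
  atom 12: C, bond orders sum to 1 (valence 4) → 3 H
  atom 13: C, bond orders sum to 4 (valence 4) → 0 H
  atom 14: F (halogen, monovalent) → 0 H
  atom 15: C, bond orders sum to 4 (valence 4) → 0 H
  atom 16: N, bond orders sum to 1 (valence 3) → 2 H
  atom 17: C, bond orders sum to 4 (valence 4) → 0 H
  atom 18: C, bond orders sum to 3 (valence 4) → 1 H
  atom 19: C, bond orders sum to 4 (valence 4) → 0 H
  atom 20: O, bond orders sum to 1 (valence 2) → 1 H
  atom 21: O, bond orders sum to 2 (valence 2) → 0 H
Totals → C:14, H:18, F:1, N:1, O:5.
In Hill order: C14H18FNO5.

C14H18FNO5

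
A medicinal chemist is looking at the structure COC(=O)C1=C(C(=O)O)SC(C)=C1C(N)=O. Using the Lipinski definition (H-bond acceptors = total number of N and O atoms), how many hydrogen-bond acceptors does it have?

6

N atoms: 1; O atoms: 5.
Lipinski HBA = 1 + 5 = 6.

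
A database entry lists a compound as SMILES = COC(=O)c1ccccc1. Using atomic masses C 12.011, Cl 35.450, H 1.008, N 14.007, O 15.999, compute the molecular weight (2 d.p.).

First, the molecular formula is C8H8O2 (counting implicit H from valence).
  C: 8 × 12.011 = 96.088
  H: 8 × 1.008 = 8.064
  O: 2 × 15.999 = 31.998
Sum: 8×12.011 + 8×1.008 + 2×15.999 = 136.150 → 136.15 g/mol.

136.15 g/mol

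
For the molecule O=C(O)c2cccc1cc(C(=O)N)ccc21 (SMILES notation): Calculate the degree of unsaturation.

Molecular formula: C12H9NO3.
DoU = (2C + 2 + N − H − X) / 2, where X is the halogen count and O/S are ignored.
    = (2·12 + 2 + 1 − 9 − 0) / 2 = 18 / 2 = 9.

9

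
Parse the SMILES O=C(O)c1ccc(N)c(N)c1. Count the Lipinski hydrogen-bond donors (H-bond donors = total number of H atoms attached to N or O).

Donors: find every N or O and count the H atoms it carries.
  atom 1 (O): bond orders sum to 2 → 0 H
  atom 3 (O): bond orders sum to 1 → 1 H
  atom 8 (N): bond orders sum to 1 → 2 H
  atom 10 (N): bond orders sum to 1 → 2 H
Lipinski HBD = 5.

5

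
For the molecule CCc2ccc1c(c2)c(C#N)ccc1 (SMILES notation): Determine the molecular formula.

Walk through each heavy atom and fill implicit hydrogens from standard valence (C 4, N 3, O 2, S 2, halogen 1); for lowercase aromatic atoms, an aromatic c carries 1 H when it has two neighbours and 0 H with three, and aromatic n carries 0 H:
  atom 1: C, bond orders sum to 1 (valence 4) → 3 H
  atom 2: C, bond orders sum to 2 (valence 4) → 2 H
  atom 3: aromatic c, 3 neighbours → 0 H
  atom 4: aromatic c, 2 neighbours → 1 H
  atom 5: aromatic c, 2 neighbours → 1 H
  atom 6: aromatic c, 3 neighbours → 0 H
  atom 7: aromatic c, 3 neighbours → 0 H
  atom 8: aromatic c, 2 neighbours → 1 H
  atom 9: aromatic c, 3 neighbours → 0 H
  atom 10: C, bond orders sum to 4 (valence 4) → 0 H
  atom 11: N, bond orders sum to 3 (valence 3) → 0 H
  atom 12: aromatic c, 2 neighbours → 1 H
  atom 13: aromatic c, 2 neighbours → 1 H
  atom 14: aromatic c, 2 neighbours → 1 H
Totals → C:13, H:11, N:1.
In Hill order: C13H11N.

C13H11N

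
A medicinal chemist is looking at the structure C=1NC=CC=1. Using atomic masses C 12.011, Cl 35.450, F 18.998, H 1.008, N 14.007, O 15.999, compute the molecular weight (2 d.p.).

67.09 g/mol

First, the molecular formula is C4H5N (counting implicit H from valence).
  C: 4 × 12.011 = 48.044
  H: 5 × 1.008 = 5.040
  N: 1 × 14.007 = 14.007
Sum: 4×12.011 + 5×1.008 + 1×14.007 = 67.091 → 67.09 g/mol.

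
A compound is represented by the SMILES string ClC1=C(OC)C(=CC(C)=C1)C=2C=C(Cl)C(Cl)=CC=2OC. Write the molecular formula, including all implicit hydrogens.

C15H13Cl3O2

Walk through each heavy atom and fill implicit hydrogens from standard valence (C 4, N 3, O 2, S 2, halogen 1):
  atom 1: Cl (halogen, monovalent) → 0 H
  atom 2: C, bond orders sum to 4 (valence 4) → 0 H
  atom 3: C, bond orders sum to 4 (valence 4) → 0 H
  atom 4: O, bond orders sum to 2 (valence 2) → 0 H
  atom 5: C, bond orders sum to 1 (valence 4) → 3 H
  atom 6: C, bond orders sum to 4 (valence 4) → 0 H
  atom 7: C, bond orders sum to 3 (valence 4) → 1 H
  atom 8: C, bond orders sum to 4 (valence 4) → 0 H
  atom 9: C, bond orders sum to 1 (valence 4) → 3 H
  atom 10: C, bond orders sum to 3 (valence 4) → 1 H
  atom 11: C, bond orders sum to 4 (valence 4) → 0 H
  atom 12: C, bond orders sum to 3 (valence 4) → 1 H
  atom 13: C, bond orders sum to 4 (valence 4) → 0 H
  atom 14: Cl (halogen, monovalent) → 0 H
  atom 15: C, bond orders sum to 4 (valence 4) → 0 H
  atom 16: Cl (halogen, monovalent) → 0 H
  atom 17: C, bond orders sum to 3 (valence 4) → 1 H
  atom 18: C, bond orders sum to 4 (valence 4) → 0 H
  atom 19: O, bond orders sum to 2 (valence 2) → 0 H
  atom 20: C, bond orders sum to 1 (valence 4) → 3 H
Totals → C:15, H:13, Cl:3, O:2.
In Hill order: C15H13Cl3O2.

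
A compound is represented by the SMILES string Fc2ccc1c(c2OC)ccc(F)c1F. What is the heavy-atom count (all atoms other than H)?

Every atom symbol written in the SMILES (organic subset) is one heavy atom; implicit H are not written.
Heavy atoms by element → C:11, F:3, O:1.
Total: 15.

15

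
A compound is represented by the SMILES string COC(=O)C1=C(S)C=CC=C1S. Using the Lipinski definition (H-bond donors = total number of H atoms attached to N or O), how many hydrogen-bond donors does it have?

0

Donors: find every N or O and count the H atoms it carries.
  atom 2 (O): bond orders sum to 2 → 0 H
  atom 4 (O): bond orders sum to 2 → 0 H
Lipinski HBD = 0.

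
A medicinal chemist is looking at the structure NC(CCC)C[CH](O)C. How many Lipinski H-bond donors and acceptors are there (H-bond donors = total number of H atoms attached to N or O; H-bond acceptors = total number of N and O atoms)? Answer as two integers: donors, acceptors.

3, 2

Donors: find every N or O and count the H atoms it carries.
  atom 1 (N): bond orders sum to 1 → 2 H
  atom 8 (O): bond orders sum to 1 → 1 H
Lipinski HBD = 3.
Acceptors: N atoms = 1, O atoms = 1 → HBA = 2.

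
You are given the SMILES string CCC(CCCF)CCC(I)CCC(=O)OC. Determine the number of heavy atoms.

17

Every atom symbol written in the SMILES (organic subset) is one heavy atom; implicit H are not written.
Heavy atoms by element → C:13, F:1, I:1, O:2.
Total: 17.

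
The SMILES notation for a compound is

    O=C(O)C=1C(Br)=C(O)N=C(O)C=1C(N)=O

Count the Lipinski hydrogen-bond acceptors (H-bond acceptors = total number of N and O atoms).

7

N atoms: 2; O atoms: 5.
Lipinski HBA = 2 + 5 = 7.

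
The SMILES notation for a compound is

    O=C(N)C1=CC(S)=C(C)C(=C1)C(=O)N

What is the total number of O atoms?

Scan the SMILES for O atoms (remember two-letter symbols like Cl and Br are single atoms).
Oxygen count: 2.

2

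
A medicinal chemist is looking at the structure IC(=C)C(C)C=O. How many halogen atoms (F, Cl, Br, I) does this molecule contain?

Halogen atoms appear at heavy-atom position 1 (1×I).
Other groups present: 1 aldehyde, 1 alkene.
Halogen count: 1.

1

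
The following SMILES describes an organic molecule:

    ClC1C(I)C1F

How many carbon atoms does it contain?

Count every carbon token in the SMILES (each C, including those in ring-closure positions and inside branches).
Carbon count: 3.

3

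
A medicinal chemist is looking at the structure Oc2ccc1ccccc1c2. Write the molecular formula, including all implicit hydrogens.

C10H8O

Walk through each heavy atom and fill implicit hydrogens from standard valence (C 4, N 3, O 2, S 2, halogen 1); for lowercase aromatic atoms, an aromatic c carries 1 H when it has two neighbours and 0 H with three, and aromatic n carries 0 H:
  atom 1: O, bond orders sum to 1 (valence 2) → 1 H
  atom 2: aromatic c, 3 neighbours → 0 H
  atom 3: aromatic c, 2 neighbours → 1 H
  atom 4: aromatic c, 2 neighbours → 1 H
  atom 5: aromatic c, 3 neighbours → 0 H
  atom 6: aromatic c, 2 neighbours → 1 H
  atom 7: aromatic c, 2 neighbours → 1 H
  atom 8: aromatic c, 2 neighbours → 1 H
  atom 9: aromatic c, 2 neighbours → 1 H
  atom 10: aromatic c, 3 neighbours → 0 H
  atom 11: aromatic c, 2 neighbours → 1 H
Totals → C:10, H:8, O:1.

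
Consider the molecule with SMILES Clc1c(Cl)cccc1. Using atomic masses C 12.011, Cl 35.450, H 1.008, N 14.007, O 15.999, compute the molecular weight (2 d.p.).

First, the molecular formula is C6H4Cl2 (counting implicit H from valence).
  C: 6 × 12.011 = 72.066
  Cl: 2 × 35.450 = 70.900
  H: 4 × 1.008 = 4.032
Sum: 6×12.011 + 2×35.450 + 4×1.008 = 146.998 → 147.00 g/mol.

147.00 g/mol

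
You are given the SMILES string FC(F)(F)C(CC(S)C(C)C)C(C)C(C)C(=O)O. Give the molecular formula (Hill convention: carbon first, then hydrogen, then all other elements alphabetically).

C12H21F3O2S

Walk through each heavy atom and fill implicit hydrogens from standard valence (C 4, N 3, O 2, S 2, halogen 1):
  atom 1: F (halogen, monovalent) → 0 H
  atom 2: C, bond orders sum to 4 (valence 4) → 0 H
  atom 3: F (halogen, monovalent) → 0 H
  atom 4: F (halogen, monovalent) → 0 H
  atom 5: C, bond orders sum to 3 (valence 4) → 1 H
  atom 6: C, bond orders sum to 2 (valence 4) → 2 H
  atom 7: C, bond orders sum to 3 (valence 4) → 1 H
  atom 8: S, bond orders sum to 1 (valence 2) → 1 H
  atom 9: C, bond orders sum to 3 (valence 4) → 1 H
  atom 10: C, bond orders sum to 1 (valence 4) → 3 H
  atom 11: C, bond orders sum to 1 (valence 4) → 3 H
  atom 12: C, bond orders sum to 3 (valence 4) → 1 H
  atom 13: C, bond orders sum to 1 (valence 4) → 3 H
  atom 14: C, bond orders sum to 3 (valence 4) → 1 H
  atom 15: C, bond orders sum to 1 (valence 4) → 3 H
  atom 16: C, bond orders sum to 4 (valence 4) → 0 H
  atom 17: O, bond orders sum to 2 (valence 2) → 0 H
  atom 18: O, bond orders sum to 1 (valence 2) → 1 H
Totals → C:12, H:21, F:3, O:2, S:1.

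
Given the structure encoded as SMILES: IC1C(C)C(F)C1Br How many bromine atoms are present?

1

Scan the SMILES for Br atoms (remember two-letter symbols like Cl and Br are single atoms).
Bromine count: 1.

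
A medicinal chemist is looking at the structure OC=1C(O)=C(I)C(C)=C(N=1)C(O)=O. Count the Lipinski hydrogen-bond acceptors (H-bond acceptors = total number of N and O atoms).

N atoms: 1; O atoms: 4.
Lipinski HBA = 1 + 4 = 5.

5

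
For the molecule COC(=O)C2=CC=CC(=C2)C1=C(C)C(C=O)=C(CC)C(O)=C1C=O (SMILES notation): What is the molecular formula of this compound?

C19H18O5

Walk through each heavy atom and fill implicit hydrogens from standard valence (C 4, N 3, O 2, S 2, halogen 1):
  atom 1: C, bond orders sum to 1 (valence 4) → 3 H
  atom 2: O, bond orders sum to 2 (valence 2) → 0 H
  atom 3: C, bond orders sum to 4 (valence 4) → 0 H
  atom 4: O, bond orders sum to 2 (valence 2) → 0 H
  atom 5: C, bond orders sum to 4 (valence 4) → 0 H
  atom 6: C, bond orders sum to 3 (valence 4) → 1 H
  atom 7: C, bond orders sum to 3 (valence 4) → 1 H
  atom 8: C, bond orders sum to 3 (valence 4) → 1 H
  atom 9: C, bond orders sum to 4 (valence 4) → 0 H
  atom 10: C, bond orders sum to 3 (valence 4) → 1 H
  atom 11: C, bond orders sum to 4 (valence 4) → 0 H
  atom 12: C, bond orders sum to 4 (valence 4) → 0 H
  atom 13: C, bond orders sum to 1 (valence 4) → 3 H
  atom 14: C, bond orders sum to 4 (valence 4) → 0 H
  atom 15: C, bond orders sum to 3 (valence 4) → 1 H
  atom 16: O, bond orders sum to 2 (valence 2) → 0 H
  atom 17: C, bond orders sum to 4 (valence 4) → 0 H
  atom 18: C, bond orders sum to 2 (valence 4) → 2 H
  atom 19: C, bond orders sum to 1 (valence 4) → 3 H
  atom 20: C, bond orders sum to 4 (valence 4) → 0 H
  atom 21: O, bond orders sum to 1 (valence 2) → 1 H
  atom 22: C, bond orders sum to 4 (valence 4) → 0 H
  atom 23: C, bond orders sum to 3 (valence 4) → 1 H
  atom 24: O, bond orders sum to 2 (valence 2) → 0 H
Totals → C:19, H:18, O:5.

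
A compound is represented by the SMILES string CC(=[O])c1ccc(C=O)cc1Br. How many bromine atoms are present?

1

Scan the SMILES for Br atoms (remember two-letter symbols like Cl and Br are single atoms).
Bromine count: 1.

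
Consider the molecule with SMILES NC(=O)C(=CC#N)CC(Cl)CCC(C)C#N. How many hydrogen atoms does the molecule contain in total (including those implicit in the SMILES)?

Walk through each heavy atom and fill implicit hydrogens from standard valence (C 4, N 3, O 2, S 2, halogen 1):
  atom 1: N, bond orders sum to 1 (valence 3) → 2 H
  atom 2: C, bond orders sum to 4 (valence 4) → 0 H
  atom 3: O, bond orders sum to 2 (valence 2) → 0 H
  atom 4: C, bond orders sum to 4 (valence 4) → 0 H
  atom 5: C, bond orders sum to 3 (valence 4) → 1 H
  atom 6: C, bond orders sum to 4 (valence 4) → 0 H
  atom 7: N, bond orders sum to 3 (valence 3) → 0 H
  atom 8: C, bond orders sum to 2 (valence 4) → 2 H
  atom 9: C, bond orders sum to 3 (valence 4) → 1 H
  atom 10: Cl (halogen, monovalent) → 0 H
  atom 11: C, bond orders sum to 2 (valence 4) → 2 H
  atom 12: C, bond orders sum to 2 (valence 4) → 2 H
  atom 13: C, bond orders sum to 3 (valence 4) → 1 H
  atom 14: C, bond orders sum to 1 (valence 4) → 3 H
  atom 15: C, bond orders sum to 4 (valence 4) → 0 H
  atom 16: N, bond orders sum to 3 (valence 3) → 0 H
Total hydrogens: 14.

14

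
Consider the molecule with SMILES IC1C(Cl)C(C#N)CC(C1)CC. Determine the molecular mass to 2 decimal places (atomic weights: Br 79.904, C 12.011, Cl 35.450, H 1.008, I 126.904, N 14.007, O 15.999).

First, the molecular formula is C9H13ClIN (counting implicit H from valence).
  C: 9 × 12.011 = 108.099
  Cl: 1 × 35.450 = 35.450
  H: 13 × 1.008 = 13.104
  I: 1 × 126.904 = 126.904
  N: 1 × 14.007 = 14.007
Sum: 9×12.011 + 1×35.450 + 13×1.008 + 1×126.904 + 1×14.007 = 297.564 → 297.56 g/mol.

297.56 g/mol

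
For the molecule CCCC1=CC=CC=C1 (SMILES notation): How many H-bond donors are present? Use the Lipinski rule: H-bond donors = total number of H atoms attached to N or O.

Donors: find every N or O and count the H atoms it carries.
  (no N or O atoms present)
Lipinski HBD = 0.

0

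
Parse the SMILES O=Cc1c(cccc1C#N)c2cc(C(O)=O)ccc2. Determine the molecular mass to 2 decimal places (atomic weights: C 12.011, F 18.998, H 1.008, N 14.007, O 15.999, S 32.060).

251.24 g/mol

First, the molecular formula is C15H9NO3 (counting implicit H from valence).
  C: 15 × 12.011 = 180.165
  H: 9 × 1.008 = 9.072
  N: 1 × 14.007 = 14.007
  O: 3 × 15.999 = 47.997
Sum: 15×12.011 + 9×1.008 + 1×14.007 + 3×15.999 = 251.241 → 251.24 g/mol.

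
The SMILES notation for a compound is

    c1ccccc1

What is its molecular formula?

Walk through each heavy atom and fill implicit hydrogens from standard valence (C 4, N 3, O 2, S 2, halogen 1); for lowercase aromatic atoms, an aromatic c carries 1 H when it has two neighbours and 0 H with three, and aromatic n carries 0 H:
  atom 1: aromatic c, 2 neighbours → 1 H
  atom 2: aromatic c, 2 neighbours → 1 H
  atom 3: aromatic c, 2 neighbours → 1 H
  atom 4: aromatic c, 2 neighbours → 1 H
  atom 5: aromatic c, 2 neighbours → 1 H
  atom 6: aromatic c, 2 neighbours → 1 H
Totals → C:6, H:6.

C6H6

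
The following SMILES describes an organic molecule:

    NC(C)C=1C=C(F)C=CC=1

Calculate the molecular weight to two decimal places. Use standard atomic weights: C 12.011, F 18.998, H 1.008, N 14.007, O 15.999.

First, the molecular formula is C8H10FN (counting implicit H from valence).
  C: 8 × 12.011 = 96.088
  F: 1 × 18.998 = 18.998
  H: 10 × 1.008 = 10.080
  N: 1 × 14.007 = 14.007
Sum: 8×12.011 + 1×18.998 + 10×1.008 + 1×14.007 = 139.173 → 139.17 g/mol.

139.17 g/mol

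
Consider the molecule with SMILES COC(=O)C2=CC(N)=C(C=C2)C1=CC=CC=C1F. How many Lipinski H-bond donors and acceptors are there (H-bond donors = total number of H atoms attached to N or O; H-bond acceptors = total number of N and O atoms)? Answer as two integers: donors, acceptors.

Donors: find every N or O and count the H atoms it carries.
  atom 2 (O): bond orders sum to 2 → 0 H
  atom 4 (O): bond orders sum to 2 → 0 H
  atom 8 (N): bond orders sum to 1 → 2 H
Lipinski HBD = 2.
Acceptors: N atoms = 1, O atoms = 2 → HBA = 3.

2, 3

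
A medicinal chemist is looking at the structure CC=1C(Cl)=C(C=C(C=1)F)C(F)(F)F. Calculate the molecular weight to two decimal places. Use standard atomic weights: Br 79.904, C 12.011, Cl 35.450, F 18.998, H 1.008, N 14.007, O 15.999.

212.57 g/mol

First, the molecular formula is C8H5ClF4 (counting implicit H from valence).
  C: 8 × 12.011 = 96.088
  Cl: 1 × 35.450 = 35.450
  F: 4 × 18.998 = 75.992
  H: 5 × 1.008 = 5.040
Sum: 8×12.011 + 1×35.450 + 4×18.998 + 5×1.008 = 212.570 → 212.57 g/mol.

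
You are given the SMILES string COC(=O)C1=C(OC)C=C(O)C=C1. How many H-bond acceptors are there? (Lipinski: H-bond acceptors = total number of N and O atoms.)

4

N atoms: 0; O atoms: 4.
Lipinski HBA = 0 + 4 = 4.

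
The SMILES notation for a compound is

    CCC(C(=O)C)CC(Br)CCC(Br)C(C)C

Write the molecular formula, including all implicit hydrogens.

Walk through each heavy atom and fill implicit hydrogens from standard valence (C 4, N 3, O 2, S 2, halogen 1):
  atom 1: C, bond orders sum to 1 (valence 4) → 3 H
  atom 2: C, bond orders sum to 2 (valence 4) → 2 H
  atom 3: C, bond orders sum to 3 (valence 4) → 1 H
  atom 4: C, bond orders sum to 4 (valence 4) → 0 H
  atom 5: O, bond orders sum to 2 (valence 2) → 0 H
  atom 6: C, bond orders sum to 1 (valence 4) → 3 H
  atom 7: C, bond orders sum to 2 (valence 4) → 2 H
  atom 8: C, bond orders sum to 3 (valence 4) → 1 H
  atom 9: Br (halogen, monovalent) → 0 H
  atom 10: C, bond orders sum to 2 (valence 4) → 2 H
  atom 11: C, bond orders sum to 2 (valence 4) → 2 H
  atom 12: C, bond orders sum to 3 (valence 4) → 1 H
  atom 13: Br (halogen, monovalent) → 0 H
  atom 14: C, bond orders sum to 3 (valence 4) → 1 H
  atom 15: C, bond orders sum to 1 (valence 4) → 3 H
  atom 16: C, bond orders sum to 1 (valence 4) → 3 H
Totals → C:13, H:24, Br:2, O:1.
In Hill order: C13H24Br2O.

C13H24Br2O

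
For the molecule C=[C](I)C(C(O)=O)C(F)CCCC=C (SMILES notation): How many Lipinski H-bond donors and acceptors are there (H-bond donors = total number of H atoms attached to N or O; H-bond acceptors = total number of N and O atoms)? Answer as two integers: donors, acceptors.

1, 2

Donors: find every N or O and count the H atoms it carries.
  atom 6 (O): bond orders sum to 1 → 1 H
  atom 7 (O): bond orders sum to 2 → 0 H
Lipinski HBD = 1.
Acceptors: N atoms = 0, O atoms = 2 → HBA = 2.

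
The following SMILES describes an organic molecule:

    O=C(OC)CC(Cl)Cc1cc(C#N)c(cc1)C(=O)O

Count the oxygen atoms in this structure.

4

Scan the SMILES for O atoms (remember two-letter symbols like Cl and Br are single atoms).
Oxygen count: 4.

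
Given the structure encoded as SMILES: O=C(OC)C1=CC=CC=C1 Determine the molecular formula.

Walk through each heavy atom and fill implicit hydrogens from standard valence (C 4, N 3, O 2, S 2, halogen 1):
  atom 1: O, bond orders sum to 2 (valence 2) → 0 H
  atom 2: C, bond orders sum to 4 (valence 4) → 0 H
  atom 3: O, bond orders sum to 2 (valence 2) → 0 H
  atom 4: C, bond orders sum to 1 (valence 4) → 3 H
  atom 5: C, bond orders sum to 4 (valence 4) → 0 H
  atom 6: C, bond orders sum to 3 (valence 4) → 1 H
  atom 7: C, bond orders sum to 3 (valence 4) → 1 H
  atom 8: C, bond orders sum to 3 (valence 4) → 1 H
  atom 9: C, bond orders sum to 3 (valence 4) → 1 H
  atom 10: C, bond orders sum to 3 (valence 4) → 1 H
Totals → C:8, H:8, O:2.
In Hill order: C8H8O2.

C8H8O2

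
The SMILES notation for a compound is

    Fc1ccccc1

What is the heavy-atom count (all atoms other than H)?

7

Every atom symbol written in the SMILES (organic subset) is one heavy atom; implicit H are not written.
Heavy atoms by element → C:6, F:1.
Total: 7.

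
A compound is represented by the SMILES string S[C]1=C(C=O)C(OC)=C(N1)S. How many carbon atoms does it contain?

Count every carbon token in the SMILES (each C, including those in ring-closure positions and inside branches).
Carbon count: 6.

6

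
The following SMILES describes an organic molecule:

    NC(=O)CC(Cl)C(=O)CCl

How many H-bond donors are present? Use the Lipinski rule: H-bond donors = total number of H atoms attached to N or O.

2

Donors: find every N or O and count the H atoms it carries.
  atom 1 (N): bond orders sum to 1 → 2 H
  atom 3 (O): bond orders sum to 2 → 0 H
  atom 8 (O): bond orders sum to 2 → 0 H
Lipinski HBD = 2.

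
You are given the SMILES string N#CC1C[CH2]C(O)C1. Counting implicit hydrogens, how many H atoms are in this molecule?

9

Walk through each heavy atom and fill implicit hydrogens from standard valence (C 4, N 3, O 2, S 2, halogen 1):
  atom 1: N, bond orders sum to 3 (valence 3) → 0 H
  atom 2: C, bond orders sum to 4 (valence 4) → 0 H
  atom 3: C, bond orders sum to 3 (valence 4) → 1 H
  atom 4: C, bond orders sum to 2 (valence 4) → 2 H
  atom 5: C with explicit H count 2
  atom 6: C, bond orders sum to 3 (valence 4) → 1 H
  atom 7: O, bond orders sum to 1 (valence 2) → 1 H
  atom 8: C, bond orders sum to 2 (valence 4) → 2 H
Total hydrogens: 9.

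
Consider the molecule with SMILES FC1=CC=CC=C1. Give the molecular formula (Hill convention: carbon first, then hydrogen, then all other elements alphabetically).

Walk through each heavy atom and fill implicit hydrogens from standard valence (C 4, N 3, O 2, S 2, halogen 1):
  atom 1: F (halogen, monovalent) → 0 H
  atom 2: C, bond orders sum to 4 (valence 4) → 0 H
  atom 3: C, bond orders sum to 3 (valence 4) → 1 H
  atom 4: C, bond orders sum to 3 (valence 4) → 1 H
  atom 5: C, bond orders sum to 3 (valence 4) → 1 H
  atom 6: C, bond orders sum to 3 (valence 4) → 1 H
  atom 7: C, bond orders sum to 3 (valence 4) → 1 H
Totals → C:6, H:5, F:1.

C6H5F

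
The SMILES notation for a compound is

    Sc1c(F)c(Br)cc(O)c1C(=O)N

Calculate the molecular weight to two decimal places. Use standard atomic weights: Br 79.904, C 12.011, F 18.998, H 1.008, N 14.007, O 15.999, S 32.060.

266.08 g/mol

First, the molecular formula is C7H5BrFNO2S (counting implicit H from valence).
  Br: 1 × 79.904 = 79.904
  C: 7 × 12.011 = 84.077
  F: 1 × 18.998 = 18.998
  H: 5 × 1.008 = 5.040
  N: 1 × 14.007 = 14.007
  O: 2 × 15.999 = 31.998
  S: 1 × 32.060 = 32.060
Sum: 1×79.904 + 7×12.011 + 1×18.998 + 5×1.008 + 1×14.007 + 2×15.999 + 1×32.060 = 266.084 → 266.08 g/mol.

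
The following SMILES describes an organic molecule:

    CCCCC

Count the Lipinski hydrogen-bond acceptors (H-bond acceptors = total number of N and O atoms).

0

N atoms: 0; O atoms: 0.
Lipinski HBA = 0 + 0 = 0.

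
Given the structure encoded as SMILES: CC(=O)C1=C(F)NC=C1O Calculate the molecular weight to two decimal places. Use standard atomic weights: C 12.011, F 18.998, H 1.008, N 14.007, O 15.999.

143.12 g/mol

First, the molecular formula is C6H6FNO2 (counting implicit H from valence).
  C: 6 × 12.011 = 72.066
  F: 1 × 18.998 = 18.998
  H: 6 × 1.008 = 6.048
  N: 1 × 14.007 = 14.007
  O: 2 × 15.999 = 31.998
Sum: 6×12.011 + 1×18.998 + 6×1.008 + 1×14.007 + 2×15.999 = 143.117 → 143.12 g/mol.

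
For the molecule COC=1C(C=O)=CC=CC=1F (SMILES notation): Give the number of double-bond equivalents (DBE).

5

Molecular formula: C8H7FO2.
DoU = (2C + 2 + N − H − X) / 2, where X is the halogen count and O/S are ignored.
    = (2·8 + 2 + 0 − 7 − 1) / 2 = 10 / 2 = 5.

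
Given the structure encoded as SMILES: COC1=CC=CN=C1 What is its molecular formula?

C6H7NO

Walk through each heavy atom and fill implicit hydrogens from standard valence (C 4, N 3, O 2, S 2, halogen 1):
  atom 1: C, bond orders sum to 1 (valence 4) → 3 H
  atom 2: O, bond orders sum to 2 (valence 2) → 0 H
  atom 3: C, bond orders sum to 4 (valence 4) → 0 H
  atom 4: C, bond orders sum to 3 (valence 4) → 1 H
  atom 5: C, bond orders sum to 3 (valence 4) → 1 H
  atom 6: C, bond orders sum to 3 (valence 4) → 1 H
  atom 7: N, bond orders sum to 3 (valence 3) → 0 H
  atom 8: C, bond orders sum to 3 (valence 4) → 1 H
Totals → C:6, H:7, N:1, O:1.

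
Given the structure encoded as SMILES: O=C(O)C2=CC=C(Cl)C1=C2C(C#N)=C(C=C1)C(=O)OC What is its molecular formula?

C14H8ClNO4

Walk through each heavy atom and fill implicit hydrogens from standard valence (C 4, N 3, O 2, S 2, halogen 1):
  atom 1: O, bond orders sum to 2 (valence 2) → 0 H
  atom 2: C, bond orders sum to 4 (valence 4) → 0 H
  atom 3: O, bond orders sum to 1 (valence 2) → 1 H
  atom 4: C, bond orders sum to 4 (valence 4) → 0 H
  atom 5: C, bond orders sum to 3 (valence 4) → 1 H
  atom 6: C, bond orders sum to 3 (valence 4) → 1 H
  atom 7: C, bond orders sum to 4 (valence 4) → 0 H
  atom 8: Cl (halogen, monovalent) → 0 H
  atom 9: C, bond orders sum to 4 (valence 4) → 0 H
  atom 10: C, bond orders sum to 4 (valence 4) → 0 H
  atom 11: C, bond orders sum to 4 (valence 4) → 0 H
  atom 12: C, bond orders sum to 4 (valence 4) → 0 H
  atom 13: N, bond orders sum to 3 (valence 3) → 0 H
  atom 14: C, bond orders sum to 4 (valence 4) → 0 H
  atom 15: C, bond orders sum to 3 (valence 4) → 1 H
  atom 16: C, bond orders sum to 3 (valence 4) → 1 H
  atom 17: C, bond orders sum to 4 (valence 4) → 0 H
  atom 18: O, bond orders sum to 2 (valence 2) → 0 H
  atom 19: O, bond orders sum to 2 (valence 2) → 0 H
  atom 20: C, bond orders sum to 1 (valence 4) → 3 H
Totals → C:14, H:8, Cl:1, N:1, O:4.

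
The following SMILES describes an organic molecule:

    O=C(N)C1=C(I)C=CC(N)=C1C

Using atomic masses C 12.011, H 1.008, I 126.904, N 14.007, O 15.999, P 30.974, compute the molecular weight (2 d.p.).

First, the molecular formula is C8H9IN2O (counting implicit H from valence).
  C: 8 × 12.011 = 96.088
  H: 9 × 1.008 = 9.072
  I: 1 × 126.904 = 126.904
  N: 2 × 14.007 = 28.014
  O: 1 × 15.999 = 15.999
Sum: 8×12.011 + 9×1.008 + 1×126.904 + 2×14.007 + 1×15.999 = 276.077 → 276.08 g/mol.

276.08 g/mol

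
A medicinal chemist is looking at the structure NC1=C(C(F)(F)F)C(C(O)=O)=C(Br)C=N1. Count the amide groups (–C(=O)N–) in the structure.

Scan the SMILES for the amide motif — none present.
Groups that are present: 1 carboxylic acid, 1 primary amine.

0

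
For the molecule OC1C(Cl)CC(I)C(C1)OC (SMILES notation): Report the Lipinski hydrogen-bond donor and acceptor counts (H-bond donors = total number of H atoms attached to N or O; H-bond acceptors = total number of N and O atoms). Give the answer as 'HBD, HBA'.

Donors: find every N or O and count the H atoms it carries.
  atom 1 (O): bond orders sum to 1 → 1 H
  atom 10 (O): bond orders sum to 2 → 0 H
Lipinski HBD = 1.
Acceptors: N atoms = 0, O atoms = 2 → HBA = 2.

1, 2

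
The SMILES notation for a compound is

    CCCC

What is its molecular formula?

Walk through each heavy atom and fill implicit hydrogens from standard valence (C 4, N 3, O 2, S 2, halogen 1):
  atom 1: C, bond orders sum to 1 (valence 4) → 3 H
  atom 2: C, bond orders sum to 2 (valence 4) → 2 H
  atom 3: C, bond orders sum to 2 (valence 4) → 2 H
  atom 4: C, bond orders sum to 1 (valence 4) → 3 H
Totals → C:4, H:10.

C4H10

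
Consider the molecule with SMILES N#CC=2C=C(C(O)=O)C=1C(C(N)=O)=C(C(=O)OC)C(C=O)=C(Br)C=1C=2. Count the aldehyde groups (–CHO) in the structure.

The aldehyde motif appears at heavy-atom position 20 in the SMILES.
Other groups present: 1 amide, 1 carboxylic acid, 1 ester, 1 nitrile.
Aldehyde count: 1.

1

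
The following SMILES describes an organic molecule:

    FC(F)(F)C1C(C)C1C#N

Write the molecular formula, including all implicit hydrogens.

C6H6F3N

Walk through each heavy atom and fill implicit hydrogens from standard valence (C 4, N 3, O 2, S 2, halogen 1):
  atom 1: F (halogen, monovalent) → 0 H
  atom 2: C, bond orders sum to 4 (valence 4) → 0 H
  atom 3: F (halogen, monovalent) → 0 H
  atom 4: F (halogen, monovalent) → 0 H
  atom 5: C, bond orders sum to 3 (valence 4) → 1 H
  atom 6: C, bond orders sum to 3 (valence 4) → 1 H
  atom 7: C, bond orders sum to 1 (valence 4) → 3 H
  atom 8: C, bond orders sum to 3 (valence 4) → 1 H
  atom 9: C, bond orders sum to 4 (valence 4) → 0 H
  atom 10: N, bond orders sum to 3 (valence 3) → 0 H
Totals → C:6, H:6, F:3, N:1.
In Hill order: C6H6F3N.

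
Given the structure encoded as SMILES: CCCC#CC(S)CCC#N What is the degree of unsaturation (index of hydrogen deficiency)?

Molecular formula: C9H13NS.
DoU = (2C + 2 + N − H − X) / 2, where X is the halogen count and O/S are ignored.
    = (2·9 + 2 + 1 − 13 − 0) / 2 = 8 / 2 = 4.

4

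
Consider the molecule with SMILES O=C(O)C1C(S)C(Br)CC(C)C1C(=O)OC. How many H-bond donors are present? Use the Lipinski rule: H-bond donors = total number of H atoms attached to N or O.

1

Donors: find every N or O and count the H atoms it carries.
  atom 1 (O): bond orders sum to 2 → 0 H
  atom 3 (O): bond orders sum to 1 → 1 H
  atom 14 (O): bond orders sum to 2 → 0 H
  atom 15 (O): bond orders sum to 2 → 0 H
Lipinski HBD = 1.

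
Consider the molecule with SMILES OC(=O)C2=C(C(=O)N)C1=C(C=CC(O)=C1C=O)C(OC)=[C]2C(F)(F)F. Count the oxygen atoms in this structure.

6

Scan the SMILES for O atoms (remember two-letter symbols like Cl and Br are single atoms).
Oxygen count: 6.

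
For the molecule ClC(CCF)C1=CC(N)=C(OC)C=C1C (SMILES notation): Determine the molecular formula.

Walk through each heavy atom and fill implicit hydrogens from standard valence (C 4, N 3, O 2, S 2, halogen 1):
  atom 1: Cl (halogen, monovalent) → 0 H
  atom 2: C, bond orders sum to 3 (valence 4) → 1 H
  atom 3: C, bond orders sum to 2 (valence 4) → 2 H
  atom 4: C, bond orders sum to 2 (valence 4) → 2 H
  atom 5: F (halogen, monovalent) → 0 H
  atom 6: C, bond orders sum to 4 (valence 4) → 0 H
  atom 7: C, bond orders sum to 3 (valence 4) → 1 H
  atom 8: C, bond orders sum to 4 (valence 4) → 0 H
  atom 9: N, bond orders sum to 1 (valence 3) → 2 H
  atom 10: C, bond orders sum to 4 (valence 4) → 0 H
  atom 11: O, bond orders sum to 2 (valence 2) → 0 H
  atom 12: C, bond orders sum to 1 (valence 4) → 3 H
  atom 13: C, bond orders sum to 3 (valence 4) → 1 H
  atom 14: C, bond orders sum to 4 (valence 4) → 0 H
  atom 15: C, bond orders sum to 1 (valence 4) → 3 H
Totals → C:11, H:15, Cl:1, F:1, N:1, O:1.

C11H15ClFNO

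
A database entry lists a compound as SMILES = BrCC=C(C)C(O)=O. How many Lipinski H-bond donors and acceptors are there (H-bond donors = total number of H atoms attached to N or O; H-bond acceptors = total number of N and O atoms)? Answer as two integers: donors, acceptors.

Donors: find every N or O and count the H atoms it carries.
  atom 7 (O): bond orders sum to 1 → 1 H
  atom 8 (O): bond orders sum to 2 → 0 H
Lipinski HBD = 1.
Acceptors: N atoms = 0, O atoms = 2 → HBA = 2.

1, 2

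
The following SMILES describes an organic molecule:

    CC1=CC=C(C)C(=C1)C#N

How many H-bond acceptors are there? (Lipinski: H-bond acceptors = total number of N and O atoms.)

N atoms: 1; O atoms: 0.
Lipinski HBA = 1 + 0 = 1.

1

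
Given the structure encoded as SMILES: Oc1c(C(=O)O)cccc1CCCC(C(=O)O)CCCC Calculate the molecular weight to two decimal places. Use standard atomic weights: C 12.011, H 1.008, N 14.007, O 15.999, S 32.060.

294.35 g/mol

First, the molecular formula is C16H22O5 (counting implicit H from valence).
  C: 16 × 12.011 = 192.176
  H: 22 × 1.008 = 22.176
  O: 5 × 15.999 = 79.995
Sum: 16×12.011 + 22×1.008 + 5×15.999 = 294.347 → 294.35 g/mol.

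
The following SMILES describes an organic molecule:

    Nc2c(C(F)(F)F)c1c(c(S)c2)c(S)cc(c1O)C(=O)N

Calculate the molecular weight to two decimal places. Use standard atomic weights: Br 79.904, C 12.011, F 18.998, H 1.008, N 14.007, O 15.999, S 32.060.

First, the molecular formula is C12H9F3N2O2S2 (counting implicit H from valence).
  C: 12 × 12.011 = 144.132
  F: 3 × 18.998 = 56.994
  H: 9 × 1.008 = 9.072
  N: 2 × 14.007 = 28.014
  O: 2 × 15.999 = 31.998
  S: 2 × 32.060 = 64.120
Sum: 12×12.011 + 3×18.998 + 9×1.008 + 2×14.007 + 2×15.999 + 2×32.060 = 334.330 → 334.33 g/mol.

334.33 g/mol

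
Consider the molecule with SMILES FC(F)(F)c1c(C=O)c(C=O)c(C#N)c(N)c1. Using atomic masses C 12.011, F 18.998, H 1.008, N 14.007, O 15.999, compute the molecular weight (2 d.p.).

242.16 g/mol

First, the molecular formula is C10H5F3N2O2 (counting implicit H from valence).
  C: 10 × 12.011 = 120.110
  F: 3 × 18.998 = 56.994
  H: 5 × 1.008 = 5.040
  N: 2 × 14.007 = 28.014
  O: 2 × 15.999 = 31.998
Sum: 10×12.011 + 3×18.998 + 5×1.008 + 2×14.007 + 2×15.999 = 242.156 → 242.16 g/mol.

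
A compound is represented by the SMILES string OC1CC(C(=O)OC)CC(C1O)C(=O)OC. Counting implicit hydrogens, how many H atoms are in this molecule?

16

Walk through each heavy atom and fill implicit hydrogens from standard valence (C 4, N 3, O 2, S 2, halogen 1):
  atom 1: O, bond orders sum to 1 (valence 2) → 1 H
  atom 2: C, bond orders sum to 3 (valence 4) → 1 H
  atom 3: C, bond orders sum to 2 (valence 4) → 2 H
  atom 4: C, bond orders sum to 3 (valence 4) → 1 H
  atom 5: C, bond orders sum to 4 (valence 4) → 0 H
  atom 6: O, bond orders sum to 2 (valence 2) → 0 H
  atom 7: O, bond orders sum to 2 (valence 2) → 0 H
  atom 8: C, bond orders sum to 1 (valence 4) → 3 H
  atom 9: C, bond orders sum to 2 (valence 4) → 2 H
  atom 10: C, bond orders sum to 3 (valence 4) → 1 H
  atom 11: C, bond orders sum to 3 (valence 4) → 1 H
  atom 12: O, bond orders sum to 1 (valence 2) → 1 H
  atom 13: C, bond orders sum to 4 (valence 4) → 0 H
  atom 14: O, bond orders sum to 2 (valence 2) → 0 H
  atom 15: O, bond orders sum to 2 (valence 2) → 0 H
  atom 16: C, bond orders sum to 1 (valence 4) → 3 H
Total hydrogens: 16.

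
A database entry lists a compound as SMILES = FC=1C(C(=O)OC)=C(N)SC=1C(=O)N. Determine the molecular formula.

C7H7FN2O3S

Walk through each heavy atom and fill implicit hydrogens from standard valence (C 4, N 3, O 2, S 2, halogen 1):
  atom 1: F (halogen, monovalent) → 0 H
  atom 2: C, bond orders sum to 4 (valence 4) → 0 H
  atom 3: C, bond orders sum to 4 (valence 4) → 0 H
  atom 4: C, bond orders sum to 4 (valence 4) → 0 H
  atom 5: O, bond orders sum to 2 (valence 2) → 0 H
  atom 6: O, bond orders sum to 2 (valence 2) → 0 H
  atom 7: C, bond orders sum to 1 (valence 4) → 3 H
  atom 8: C, bond orders sum to 4 (valence 4) → 0 H
  atom 9: N, bond orders sum to 1 (valence 3) → 2 H
  atom 10: S, bond orders sum to 2 (valence 2) → 0 H
  atom 11: C, bond orders sum to 4 (valence 4) → 0 H
  atom 12: C, bond orders sum to 4 (valence 4) → 0 H
  atom 13: O, bond orders sum to 2 (valence 2) → 0 H
  atom 14: N, bond orders sum to 1 (valence 3) → 2 H
Totals → C:7, H:7, F:1, N:2, O:3, S:1.
In Hill order: C7H7FN2O3S.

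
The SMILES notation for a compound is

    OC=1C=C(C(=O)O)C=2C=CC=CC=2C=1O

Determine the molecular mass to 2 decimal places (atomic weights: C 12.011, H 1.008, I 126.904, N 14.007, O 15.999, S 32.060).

First, the molecular formula is C11H8O4 (counting implicit H from valence).
  C: 11 × 12.011 = 132.121
  H: 8 × 1.008 = 8.064
  O: 4 × 15.999 = 63.996
Sum: 11×12.011 + 8×1.008 + 4×15.999 = 204.181 → 204.18 g/mol.

204.18 g/mol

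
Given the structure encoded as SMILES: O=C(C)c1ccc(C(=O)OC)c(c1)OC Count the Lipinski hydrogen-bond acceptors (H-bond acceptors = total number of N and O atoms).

N atoms: 0; O atoms: 4.
Lipinski HBA = 0 + 4 = 4.

4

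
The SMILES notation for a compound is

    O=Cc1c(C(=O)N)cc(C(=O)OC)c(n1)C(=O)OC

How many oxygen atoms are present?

6

Scan the SMILES for O atoms (remember two-letter symbols like Cl and Br are single atoms).
Oxygen count: 6.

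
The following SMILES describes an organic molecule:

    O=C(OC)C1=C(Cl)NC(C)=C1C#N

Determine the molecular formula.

C8H7ClN2O2

Walk through each heavy atom and fill implicit hydrogens from standard valence (C 4, N 3, O 2, S 2, halogen 1):
  atom 1: O, bond orders sum to 2 (valence 2) → 0 H
  atom 2: C, bond orders sum to 4 (valence 4) → 0 H
  atom 3: O, bond orders sum to 2 (valence 2) → 0 H
  atom 4: C, bond orders sum to 1 (valence 4) → 3 H
  atom 5: C, bond orders sum to 4 (valence 4) → 0 H
  atom 6: C, bond orders sum to 4 (valence 4) → 0 H
  atom 7: Cl (halogen, monovalent) → 0 H
  atom 8: N, bond orders sum to 2 (valence 3) → 1 H
  atom 9: C, bond orders sum to 4 (valence 4) → 0 H
  atom 10: C, bond orders sum to 1 (valence 4) → 3 H
  atom 11: C, bond orders sum to 4 (valence 4) → 0 H
  atom 12: C, bond orders sum to 4 (valence 4) → 0 H
  atom 13: N, bond orders sum to 3 (valence 3) → 0 H
Totals → C:8, H:7, Cl:1, N:2, O:2.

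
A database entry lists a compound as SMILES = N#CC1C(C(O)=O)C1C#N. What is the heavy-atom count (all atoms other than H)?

Every atom symbol written in the SMILES (organic subset) is one heavy atom; implicit H are not written.
Heavy atoms by element → C:6, N:2, O:2.
Total: 10.

10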